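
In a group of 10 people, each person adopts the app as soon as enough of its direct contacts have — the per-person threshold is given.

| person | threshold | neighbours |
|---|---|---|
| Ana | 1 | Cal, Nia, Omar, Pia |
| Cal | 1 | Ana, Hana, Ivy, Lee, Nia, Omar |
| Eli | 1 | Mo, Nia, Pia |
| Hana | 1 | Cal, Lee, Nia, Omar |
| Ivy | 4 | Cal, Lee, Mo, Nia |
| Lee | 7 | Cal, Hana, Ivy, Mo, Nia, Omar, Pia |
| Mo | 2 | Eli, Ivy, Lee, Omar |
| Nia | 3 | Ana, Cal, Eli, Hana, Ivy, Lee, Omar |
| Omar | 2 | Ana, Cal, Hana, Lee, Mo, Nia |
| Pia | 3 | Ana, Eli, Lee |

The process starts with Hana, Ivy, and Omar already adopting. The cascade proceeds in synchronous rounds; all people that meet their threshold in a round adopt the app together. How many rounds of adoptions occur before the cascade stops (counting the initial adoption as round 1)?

Round 1 — Hana, Ivy, Omar adopt the app (initial).
Round 2 — checking thresholds:
  Ana: 1 of 4 neighbours ≥ 1, adopts the app.
  Cal: 3 of 6 neighbours ≥ 1, adopts the app.
  Lee: 3 of 7 neighbours < 7, not yet.
  Mo: 2 of 4 neighbours ≥ 2, adopts the app.
  Nia: 3 of 7 neighbours ≥ 3, adopts the app.
Round 3 — checking thresholds:
  Eli: 2 of 3 neighbours ≥ 1, adopts the app.
  Lee: 6 of 7 neighbours < 7, not yet.
  Pia: 1 of 3 neighbours < 3, not yet.
Round 4 — no new adoptions; cascade stops.

3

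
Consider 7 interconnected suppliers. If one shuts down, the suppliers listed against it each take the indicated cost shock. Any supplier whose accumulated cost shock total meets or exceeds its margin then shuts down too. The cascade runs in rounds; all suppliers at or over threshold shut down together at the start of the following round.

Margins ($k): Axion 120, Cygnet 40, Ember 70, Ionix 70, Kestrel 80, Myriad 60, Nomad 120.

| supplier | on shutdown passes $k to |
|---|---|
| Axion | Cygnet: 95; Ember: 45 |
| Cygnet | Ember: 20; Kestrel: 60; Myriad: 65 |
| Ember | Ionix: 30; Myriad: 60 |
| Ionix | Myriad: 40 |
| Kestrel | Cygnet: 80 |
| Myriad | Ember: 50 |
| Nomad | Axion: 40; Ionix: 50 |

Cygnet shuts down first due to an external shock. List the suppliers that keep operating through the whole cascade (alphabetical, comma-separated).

Round 1 — Cygnet shuts down (initial).
  Ember: +20 → 20 < 70
  Kestrel: +60 → 60 < 80
  Myriad: +65 → 65 ≥ 60
Round 2 — Myriad shuts down.
  Ember: +50 → 70 ≥ 70
Round 3 — Ember shuts down.
  Ionix: +30 → 30 < 70
No further shutdowns.

Axion, Ionix, Kestrel, Nomad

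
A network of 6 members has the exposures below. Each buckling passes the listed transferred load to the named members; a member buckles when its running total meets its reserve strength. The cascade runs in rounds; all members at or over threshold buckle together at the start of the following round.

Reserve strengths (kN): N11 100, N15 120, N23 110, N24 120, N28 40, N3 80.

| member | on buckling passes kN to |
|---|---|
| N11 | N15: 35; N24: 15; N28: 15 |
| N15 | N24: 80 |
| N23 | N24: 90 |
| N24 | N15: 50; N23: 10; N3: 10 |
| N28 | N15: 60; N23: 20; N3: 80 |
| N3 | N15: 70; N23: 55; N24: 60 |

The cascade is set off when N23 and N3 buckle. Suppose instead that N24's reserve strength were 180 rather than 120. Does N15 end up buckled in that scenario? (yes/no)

With N24's reserve strength at 180:
Round 1 — N23, N3 buckle (initial).
  N15: +70 → 70 < 120
  N24: +90+60 → 150 < 180
No further bucklings.

no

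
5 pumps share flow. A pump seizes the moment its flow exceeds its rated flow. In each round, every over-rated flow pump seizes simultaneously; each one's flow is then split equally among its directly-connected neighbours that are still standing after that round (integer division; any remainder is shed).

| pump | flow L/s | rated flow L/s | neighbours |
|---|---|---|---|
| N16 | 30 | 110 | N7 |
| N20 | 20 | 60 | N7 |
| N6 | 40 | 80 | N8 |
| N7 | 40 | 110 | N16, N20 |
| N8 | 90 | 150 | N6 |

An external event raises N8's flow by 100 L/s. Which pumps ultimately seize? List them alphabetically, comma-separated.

Round 1 — N8 at 190 > 150. N8 seizes.
  N8 sheds 190 L/s to N6: 190 each.
    N6: 40+190 = 230 > 80
Round 2 — N6 seizes.
  N6 sheds 230 L/s: no online neighbours, lost.
No further seizures.

N6, N8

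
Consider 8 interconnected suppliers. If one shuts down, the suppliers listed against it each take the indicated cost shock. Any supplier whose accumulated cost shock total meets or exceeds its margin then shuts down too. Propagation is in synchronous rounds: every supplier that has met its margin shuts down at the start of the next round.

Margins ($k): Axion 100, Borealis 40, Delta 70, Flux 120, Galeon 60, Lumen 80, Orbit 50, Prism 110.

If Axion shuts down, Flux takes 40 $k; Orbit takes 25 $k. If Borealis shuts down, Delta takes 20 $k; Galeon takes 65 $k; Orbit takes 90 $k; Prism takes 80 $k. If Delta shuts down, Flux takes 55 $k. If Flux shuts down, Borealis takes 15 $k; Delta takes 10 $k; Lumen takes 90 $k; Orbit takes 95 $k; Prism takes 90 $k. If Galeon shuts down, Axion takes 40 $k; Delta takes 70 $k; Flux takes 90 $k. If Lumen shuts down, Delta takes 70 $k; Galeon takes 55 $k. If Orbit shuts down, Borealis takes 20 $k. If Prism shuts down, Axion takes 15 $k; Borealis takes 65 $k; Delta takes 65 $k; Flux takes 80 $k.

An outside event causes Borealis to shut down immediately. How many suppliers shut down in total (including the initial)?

Round 1 — Borealis shuts down (initial).
  Delta: +20 → 20 < 70
  Galeon: +65 → 65 ≥ 60
  Orbit: +90 → 90 ≥ 50
  Prism: +80 → 80 < 110
Round 2 — Galeon, Orbit shut down.
  Axion: +40 → 40 < 100
  Delta: +70 → 90 ≥ 70
  Flux: +90 → 90 < 120
Round 3 — Delta shuts down.
  Flux: +55 → 145 ≥ 120
Round 4 — Flux shuts down.
  Lumen: +90 → 90 ≥ 80
  Prism: +90 → 170 ≥ 110
Round 5 — Lumen, Prism shut down.
  Axion: +15 → 55 < 100
No further shutdowns.

7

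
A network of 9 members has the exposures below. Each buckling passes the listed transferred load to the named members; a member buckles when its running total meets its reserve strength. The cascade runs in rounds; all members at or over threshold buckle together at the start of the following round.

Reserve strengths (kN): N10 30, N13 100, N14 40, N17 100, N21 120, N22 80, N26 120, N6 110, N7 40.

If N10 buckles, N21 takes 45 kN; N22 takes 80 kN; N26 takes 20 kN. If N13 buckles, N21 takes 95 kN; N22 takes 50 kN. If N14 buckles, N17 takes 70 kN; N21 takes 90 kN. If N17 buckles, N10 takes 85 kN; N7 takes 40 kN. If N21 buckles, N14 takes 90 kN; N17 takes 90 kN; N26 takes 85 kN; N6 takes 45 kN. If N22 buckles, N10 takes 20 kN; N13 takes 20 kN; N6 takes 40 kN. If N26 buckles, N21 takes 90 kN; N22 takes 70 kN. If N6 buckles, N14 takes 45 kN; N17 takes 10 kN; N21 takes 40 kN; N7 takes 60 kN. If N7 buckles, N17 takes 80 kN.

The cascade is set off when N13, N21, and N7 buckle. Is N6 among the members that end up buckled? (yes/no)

no

Round 1 — N13, N21, N7 buckle (initial).
  N14: +90 → 90 ≥ 40
  N17: +90+80 → 170 ≥ 100
  N22: +50 → 50 < 80
  N26: +85 → 85 < 120
  N6: +45 → 45 < 110
Round 2 — N14, N17 buckle.
  N10: +85 → 85 ≥ 30
Round 3 — N10 buckles.
  N22: +80 → 130 ≥ 80
  N26: +20 → 105 < 120
Round 4 — N22 buckles.
  N6: +40 → 85 < 110
No further bucklings.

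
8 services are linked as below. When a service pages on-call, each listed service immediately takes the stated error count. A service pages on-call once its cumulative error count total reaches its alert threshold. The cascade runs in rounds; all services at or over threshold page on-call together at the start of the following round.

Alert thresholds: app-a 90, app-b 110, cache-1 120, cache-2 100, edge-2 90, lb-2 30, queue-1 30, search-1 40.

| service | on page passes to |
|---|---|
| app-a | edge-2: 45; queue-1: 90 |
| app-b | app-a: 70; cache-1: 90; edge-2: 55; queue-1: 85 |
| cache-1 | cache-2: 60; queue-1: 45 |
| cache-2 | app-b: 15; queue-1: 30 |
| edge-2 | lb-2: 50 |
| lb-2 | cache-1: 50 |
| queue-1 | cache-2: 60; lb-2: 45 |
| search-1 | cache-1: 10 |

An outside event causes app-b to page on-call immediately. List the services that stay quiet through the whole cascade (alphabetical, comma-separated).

Round 1 — app-b pages on-call (initial).
  app-a: +70 → 70 < 90
  cache-1: +90 → 90 < 120
  edge-2: +55 → 55 < 90
  queue-1: +85 → 85 ≥ 30
Round 2 — queue-1 pages on-call.
  cache-2: +60 → 60 < 100
  lb-2: +45 → 45 ≥ 30
Round 3 — lb-2 pages on-call.
  cache-1: +50 → 140 ≥ 120
Round 4 — cache-1 pages on-call.
  cache-2: +60 → 120 ≥ 100
Round 5 — cache-2 pages on-call.
No further pages.

app-a, edge-2, search-1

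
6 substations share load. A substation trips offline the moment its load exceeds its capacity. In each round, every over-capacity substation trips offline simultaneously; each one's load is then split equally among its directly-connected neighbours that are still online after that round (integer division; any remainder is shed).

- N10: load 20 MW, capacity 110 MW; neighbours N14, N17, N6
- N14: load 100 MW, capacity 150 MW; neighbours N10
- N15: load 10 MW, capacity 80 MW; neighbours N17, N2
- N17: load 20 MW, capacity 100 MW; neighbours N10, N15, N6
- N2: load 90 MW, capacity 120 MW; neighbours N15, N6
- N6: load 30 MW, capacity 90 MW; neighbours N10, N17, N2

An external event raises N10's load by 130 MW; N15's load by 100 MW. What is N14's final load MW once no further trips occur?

Round 1 — N10 at 150 > 110; N15 at 110 > 80. N10, N15 trip offline.
  N10 sheds 150 MW to N14, N17, N6: 50 each.
    N14: 100+50 = 150 ≤ 150
    N17: 20+50 = 70 ≤ 100
    N6: 30+50 = 80 ≤ 90
  N15 sheds 110 MW to N17, N2: 55 each.
    N17: 70+55 = 125 > 100
    N2: 90+55 = 145 > 120
Round 2 — N17, N2 trip offline.
  N17 sheds 125 MW to N6: 125 each.
    N6: 80+125 = 205 > 90
  N2 sheds 145 MW to N6: 145 each.
    N6: 205+145 = 350 > 90
Round 3 — N6 trips offline.
  N6 sheds 350 MW: no online neighbours, lost.
No further trips.

150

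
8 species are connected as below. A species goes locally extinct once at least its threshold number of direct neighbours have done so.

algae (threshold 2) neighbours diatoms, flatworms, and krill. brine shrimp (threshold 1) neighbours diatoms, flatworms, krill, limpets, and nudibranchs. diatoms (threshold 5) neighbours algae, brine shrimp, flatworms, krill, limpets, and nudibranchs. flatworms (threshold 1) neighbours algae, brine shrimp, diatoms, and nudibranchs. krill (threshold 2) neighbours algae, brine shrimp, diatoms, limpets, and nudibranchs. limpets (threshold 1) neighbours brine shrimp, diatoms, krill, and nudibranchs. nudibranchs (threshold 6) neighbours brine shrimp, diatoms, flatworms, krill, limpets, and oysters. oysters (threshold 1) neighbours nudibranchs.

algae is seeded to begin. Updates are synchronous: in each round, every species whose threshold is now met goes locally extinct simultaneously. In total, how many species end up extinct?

Round 1 — algae goes locally extinct (initial).
Round 2 — checking thresholds:
  diatoms: 1 of 6 neighbours < 5, not yet.
  flatworms: 1 of 4 neighbours ≥ 1, goes locally extinct.
  krill: 1 of 5 neighbours < 2, not yet.
Round 3 — checking thresholds:
  brine shrimp: 1 of 5 neighbours ≥ 1, goes locally extinct.
  diatoms: 2 of 6 neighbours < 5, not yet.
  krill: 1 of 5 neighbours < 2, not yet.
  nudibranchs: 1 of 6 neighbours < 6, not yet.
Round 4 — checking thresholds:
  diatoms: 3 of 6 neighbours < 5, not yet.
  krill: 2 of 5 neighbours ≥ 2, goes locally extinct.
  limpets: 1 of 4 neighbours ≥ 1, goes locally extinct.
  nudibranchs: 2 of 6 neighbours < 6, not yet.
Round 5 — checking thresholds:
  diatoms: 5 of 6 neighbours ≥ 5, goes locally extinct.
  nudibranchs: 4 of 6 neighbours < 6, not yet.
Round 6 — no new extinctions; cascade stops.

6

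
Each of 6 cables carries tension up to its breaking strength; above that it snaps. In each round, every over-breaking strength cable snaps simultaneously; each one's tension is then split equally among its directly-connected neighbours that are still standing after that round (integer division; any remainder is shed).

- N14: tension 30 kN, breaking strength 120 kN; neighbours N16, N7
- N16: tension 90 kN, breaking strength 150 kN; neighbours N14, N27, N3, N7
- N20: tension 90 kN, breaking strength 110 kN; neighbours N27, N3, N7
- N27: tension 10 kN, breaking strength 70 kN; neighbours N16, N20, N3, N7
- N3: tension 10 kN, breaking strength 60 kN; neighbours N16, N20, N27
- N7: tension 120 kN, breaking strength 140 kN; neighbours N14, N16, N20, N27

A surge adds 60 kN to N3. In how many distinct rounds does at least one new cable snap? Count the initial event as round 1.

Round 1 — N3 at 70 > 60. N3 snaps.
  N3 sheds 70 kN to N16, N20, N27: 23 each (1 lost).
    N16: 90+23 = 113 ≤ 150
    N20: 90+23 = 113 > 110
    N27: 10+23 = 33 ≤ 70
Round 2 — N20 snaps.
  N20 sheds 113 kN to N27, N7: 56 each (1 lost).
    N27: 33+56 = 89 > 70
    N7: 120+56 = 176 > 140
Round 3 — N27, N7 snap.
  N27 sheds 89 kN to N16: 89 each.
    N16: 113+89 = 202 > 150
  N7 sheds 176 kN to N14, N16: 88 each.
    N14: 30+88 = 118 ≤ 120
    N16: 202+88 = 290 > 150
Round 4 — N16 snaps.
  N16 sheds 290 kN to N14: 290 each.
    N14: 118+290 = 408 > 120
Round 5 — N14 snaps.
  N14 sheds 408 kN: no online neighbours, lost.
No further breaks.

5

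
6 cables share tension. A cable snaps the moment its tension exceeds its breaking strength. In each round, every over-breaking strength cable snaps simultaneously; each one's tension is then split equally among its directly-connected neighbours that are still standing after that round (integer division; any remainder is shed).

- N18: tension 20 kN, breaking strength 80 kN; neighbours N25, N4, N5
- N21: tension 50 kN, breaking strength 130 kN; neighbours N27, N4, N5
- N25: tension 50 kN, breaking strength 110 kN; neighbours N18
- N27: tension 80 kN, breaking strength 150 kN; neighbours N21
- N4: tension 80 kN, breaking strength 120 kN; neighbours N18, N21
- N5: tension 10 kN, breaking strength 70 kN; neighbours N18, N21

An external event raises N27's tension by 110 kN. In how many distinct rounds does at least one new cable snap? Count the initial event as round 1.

Round 1 — N27 at 190 > 150. N27 snaps.
  N27 sheds 190 kN to N21: 190 each.
    N21: 50+190 = 240 > 130
Round 2 — N21 snaps.
  N21 sheds 240 kN to N4, N5: 120 each.
    N4: 80+120 = 200 > 120
    N5: 10+120 = 130 > 70
Round 3 — N4, N5 snap.
  N4 sheds 200 kN to N18: 200 each.
    N18: 20+200 = 220 > 80
  N5 sheds 130 kN to N18: 130 each.
    N18: 220+130 = 350 > 80
Round 4 — N18 snaps.
  N18 sheds 350 kN to N25: 350 each.
    N25: 50+350 = 400 > 110
Round 5 — N25 snaps.
  N25 sheds 400 kN: no online neighbours, lost.
No further breaks.

5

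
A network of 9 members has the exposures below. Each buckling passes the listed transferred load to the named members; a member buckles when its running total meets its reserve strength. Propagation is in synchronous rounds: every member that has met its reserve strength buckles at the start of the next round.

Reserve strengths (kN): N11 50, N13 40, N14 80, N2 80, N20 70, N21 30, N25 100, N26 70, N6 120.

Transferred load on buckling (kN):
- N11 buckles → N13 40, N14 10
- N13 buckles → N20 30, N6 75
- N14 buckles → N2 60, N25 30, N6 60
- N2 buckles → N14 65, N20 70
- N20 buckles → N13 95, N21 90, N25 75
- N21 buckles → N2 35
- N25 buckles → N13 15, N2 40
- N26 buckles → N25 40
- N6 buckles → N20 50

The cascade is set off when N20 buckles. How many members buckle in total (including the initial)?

3

Round 1 — N20 buckles (initial).
  N13: +95 → 95 ≥ 40
  N21: +90 → 90 ≥ 30
  N25: +75 → 75 < 100
Round 2 — N13, N21 buckle.
  N2: +35 → 35 < 80
  N6: +75 → 75 < 120
No further bucklings.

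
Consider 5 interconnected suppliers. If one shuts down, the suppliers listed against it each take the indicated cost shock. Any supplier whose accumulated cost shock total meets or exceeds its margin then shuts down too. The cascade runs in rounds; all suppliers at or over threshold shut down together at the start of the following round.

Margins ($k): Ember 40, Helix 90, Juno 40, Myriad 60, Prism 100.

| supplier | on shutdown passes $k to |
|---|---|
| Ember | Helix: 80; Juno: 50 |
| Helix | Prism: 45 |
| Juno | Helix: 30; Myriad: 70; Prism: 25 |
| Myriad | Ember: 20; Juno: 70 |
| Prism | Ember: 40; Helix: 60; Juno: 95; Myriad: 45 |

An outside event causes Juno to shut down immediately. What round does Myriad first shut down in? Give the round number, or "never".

Round 1 — Juno shuts down (initial).
  Helix: +30 → 30 < 90
  Myriad: +70 → 70 ≥ 60
  Prism: +25 → 25 < 100
Round 2 — Myriad shuts down.
  Ember: +20 → 20 < 40
No further shutdowns.

2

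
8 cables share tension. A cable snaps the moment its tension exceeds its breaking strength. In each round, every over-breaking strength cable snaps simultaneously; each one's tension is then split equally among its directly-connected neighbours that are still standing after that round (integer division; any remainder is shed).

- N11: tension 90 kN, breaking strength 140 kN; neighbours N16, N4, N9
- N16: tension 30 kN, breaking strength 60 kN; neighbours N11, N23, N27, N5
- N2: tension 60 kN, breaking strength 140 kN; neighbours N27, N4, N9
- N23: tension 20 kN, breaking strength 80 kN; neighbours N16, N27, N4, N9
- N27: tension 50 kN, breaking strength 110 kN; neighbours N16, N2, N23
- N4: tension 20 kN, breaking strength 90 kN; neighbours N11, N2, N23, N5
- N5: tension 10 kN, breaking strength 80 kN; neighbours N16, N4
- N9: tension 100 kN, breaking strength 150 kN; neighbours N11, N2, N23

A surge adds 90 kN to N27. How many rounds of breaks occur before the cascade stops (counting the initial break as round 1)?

3

Round 1 — N27 at 140 > 110. N27 snaps.
  N27 sheds 140 kN to N16, N2, N23: 46 each (2 lost).
    N16: 30+46 = 76 > 60
    N2: 60+46 = 106 ≤ 140
    N23: 20+46 = 66 ≤ 80
Round 2 — N16 snaps.
  N16 sheds 76 kN to N11, N23, N5: 25 each (1 lost).
    N11: 90+25 = 115 ≤ 140
    N23: 66+25 = 91 > 80
    N5: 10+25 = 35 ≤ 80
Round 3 — N23 snaps.
  N23 sheds 91 kN to N4, N9: 45 each (1 lost).
    N4: 20+45 = 65 ≤ 90
    N9: 100+45 = 145 ≤ 150
No further breaks.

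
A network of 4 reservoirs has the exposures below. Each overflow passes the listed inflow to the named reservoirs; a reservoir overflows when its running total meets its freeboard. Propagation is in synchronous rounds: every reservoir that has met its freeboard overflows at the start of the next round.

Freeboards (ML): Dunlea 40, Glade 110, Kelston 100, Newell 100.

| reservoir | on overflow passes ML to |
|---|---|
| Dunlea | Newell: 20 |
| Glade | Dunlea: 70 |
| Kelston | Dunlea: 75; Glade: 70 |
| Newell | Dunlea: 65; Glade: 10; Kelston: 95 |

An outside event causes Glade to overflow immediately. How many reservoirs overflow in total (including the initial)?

2

Round 1 — Glade overflows (initial).
  Dunlea: +70 → 70 ≥ 40
Round 2 — Dunlea overflows.
  Newell: +20 → 20 < 100
No further overflows.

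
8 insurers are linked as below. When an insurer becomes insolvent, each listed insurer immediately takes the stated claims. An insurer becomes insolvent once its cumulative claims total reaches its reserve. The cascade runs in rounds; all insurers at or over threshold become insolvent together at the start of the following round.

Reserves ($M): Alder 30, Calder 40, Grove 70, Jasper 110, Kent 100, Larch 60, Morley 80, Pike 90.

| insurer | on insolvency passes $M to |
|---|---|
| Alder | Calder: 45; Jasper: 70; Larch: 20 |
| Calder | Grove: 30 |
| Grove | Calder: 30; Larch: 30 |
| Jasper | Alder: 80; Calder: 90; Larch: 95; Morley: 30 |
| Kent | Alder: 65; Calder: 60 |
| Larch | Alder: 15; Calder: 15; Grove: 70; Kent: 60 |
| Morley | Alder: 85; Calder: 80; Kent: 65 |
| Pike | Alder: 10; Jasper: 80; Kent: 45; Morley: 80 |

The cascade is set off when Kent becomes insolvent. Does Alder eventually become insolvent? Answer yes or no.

yes

Round 1 — Kent becomes insolvent (initial).
  Alder: +65 → 65 ≥ 30
  Calder: +60 → 60 ≥ 40
Round 2 — Alder, Calder become insolvent.
  Grove: +30 → 30 < 70
  Jasper: +70 → 70 < 110
  Larch: +20 → 20 < 60
No further insolvencies.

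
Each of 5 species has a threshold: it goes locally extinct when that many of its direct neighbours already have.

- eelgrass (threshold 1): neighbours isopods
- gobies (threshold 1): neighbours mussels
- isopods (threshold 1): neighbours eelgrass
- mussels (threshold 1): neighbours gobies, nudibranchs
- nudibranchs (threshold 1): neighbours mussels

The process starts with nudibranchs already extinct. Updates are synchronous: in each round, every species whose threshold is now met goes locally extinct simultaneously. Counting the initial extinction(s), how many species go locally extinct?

Round 1 — nudibranchs goes locally extinct (initial).
Round 2 — checking thresholds:
  mussels: 1 of 2 neighbours ≥ 1, goes locally extinct.
Round 3 — checking thresholds:
  gobies: 1 of 1 neighbours ≥ 1, goes locally extinct.
Round 4 — no new extinctions; cascade stops.

3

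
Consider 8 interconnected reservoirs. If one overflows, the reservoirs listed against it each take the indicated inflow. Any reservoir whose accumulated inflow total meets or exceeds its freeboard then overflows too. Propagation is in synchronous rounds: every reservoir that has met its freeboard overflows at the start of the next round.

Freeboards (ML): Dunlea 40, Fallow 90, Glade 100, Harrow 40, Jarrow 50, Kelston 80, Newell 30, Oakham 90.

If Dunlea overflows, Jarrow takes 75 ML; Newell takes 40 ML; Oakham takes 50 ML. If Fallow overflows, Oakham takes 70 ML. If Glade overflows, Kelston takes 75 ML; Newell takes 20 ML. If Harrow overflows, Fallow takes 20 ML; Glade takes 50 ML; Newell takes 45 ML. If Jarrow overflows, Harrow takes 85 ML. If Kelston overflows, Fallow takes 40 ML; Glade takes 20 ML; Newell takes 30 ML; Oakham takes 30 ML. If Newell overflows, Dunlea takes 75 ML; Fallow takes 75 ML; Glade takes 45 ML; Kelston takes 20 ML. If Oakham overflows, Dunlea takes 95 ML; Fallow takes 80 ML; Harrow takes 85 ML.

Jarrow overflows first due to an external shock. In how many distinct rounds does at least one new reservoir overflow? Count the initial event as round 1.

5

Round 1 — Jarrow overflows (initial).
  Harrow: +85 → 85 ≥ 40
Round 2 — Harrow overflows.
  Fallow: +20 → 20 < 90
  Glade: +50 → 50 < 100
  Newell: +45 → 45 ≥ 30
Round 3 — Newell overflows.
  Dunlea: +75 → 75 ≥ 40
  Fallow: +75 → 95 ≥ 90
  Glade: +45 → 95 < 100
  Kelston: +20 → 20 < 80
Round 4 — Dunlea, Fallow overflow.
  Oakham: +50+70 → 120 ≥ 90
Round 5 — Oakham overflows.
No further overflows.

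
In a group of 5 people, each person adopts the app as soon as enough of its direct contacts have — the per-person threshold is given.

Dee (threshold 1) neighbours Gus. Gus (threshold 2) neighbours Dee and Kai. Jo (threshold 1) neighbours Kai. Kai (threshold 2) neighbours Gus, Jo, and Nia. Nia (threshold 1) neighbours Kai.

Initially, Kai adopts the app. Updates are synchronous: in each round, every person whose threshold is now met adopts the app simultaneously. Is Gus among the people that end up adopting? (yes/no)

Round 1 — Kai adopts the app (initial).
Round 2 — checking thresholds:
  Gus: 1 of 2 neighbours < 2, not yet.
  Jo: 1 of 1 neighbours ≥ 1, adopts the app.
  Nia: 1 of 1 neighbours ≥ 1, adopts the app.
Round 3 — no new adoptions; cascade stops.

no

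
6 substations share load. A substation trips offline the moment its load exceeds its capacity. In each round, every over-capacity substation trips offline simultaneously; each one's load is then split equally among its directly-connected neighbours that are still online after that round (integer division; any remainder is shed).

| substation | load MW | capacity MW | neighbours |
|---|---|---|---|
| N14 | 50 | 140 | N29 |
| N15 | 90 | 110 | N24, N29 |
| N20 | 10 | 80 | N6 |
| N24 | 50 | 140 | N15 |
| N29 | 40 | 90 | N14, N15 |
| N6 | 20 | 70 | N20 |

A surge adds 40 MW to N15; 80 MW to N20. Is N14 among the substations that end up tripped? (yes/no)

yes

Round 1 — N15 at 130 > 110; N20 at 90 > 80. N15, N20 trip offline.
  N15 sheds 130 MW to N24, N29: 65 each.
    N24: 50+65 = 115 ≤ 140
    N29: 40+65 = 105 > 90
  N20 sheds 90 MW to N6: 90 each.
    N6: 20+90 = 110 > 70
Round 2 — N29, N6 trip offline.
  N29 sheds 105 MW to N14: 105 each.
    N14: 50+105 = 155 > 140
  N6 sheds 110 MW: no online neighbours, lost.
Round 3 — N14 trips offline.
  N14 sheds 155 MW: no online neighbours, lost.
No further trips.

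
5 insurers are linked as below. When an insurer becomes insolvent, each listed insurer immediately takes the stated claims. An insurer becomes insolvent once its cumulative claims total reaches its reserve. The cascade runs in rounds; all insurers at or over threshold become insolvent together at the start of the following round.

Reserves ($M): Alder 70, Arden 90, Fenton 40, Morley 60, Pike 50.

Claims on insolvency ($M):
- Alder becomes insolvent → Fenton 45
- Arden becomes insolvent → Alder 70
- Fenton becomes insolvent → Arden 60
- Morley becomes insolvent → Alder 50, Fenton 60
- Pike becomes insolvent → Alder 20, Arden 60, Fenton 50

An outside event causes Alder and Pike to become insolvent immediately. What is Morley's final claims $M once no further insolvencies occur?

0

Round 1 — Alder, Pike become insolvent (initial).
  Arden: +60 → 60 < 90
  Fenton: +45+50 → 95 ≥ 40
Round 2 — Fenton becomes insolvent.
  Arden: +60 → 120 ≥ 90
Round 3 — Arden becomes insolvent.
No further insolvencies.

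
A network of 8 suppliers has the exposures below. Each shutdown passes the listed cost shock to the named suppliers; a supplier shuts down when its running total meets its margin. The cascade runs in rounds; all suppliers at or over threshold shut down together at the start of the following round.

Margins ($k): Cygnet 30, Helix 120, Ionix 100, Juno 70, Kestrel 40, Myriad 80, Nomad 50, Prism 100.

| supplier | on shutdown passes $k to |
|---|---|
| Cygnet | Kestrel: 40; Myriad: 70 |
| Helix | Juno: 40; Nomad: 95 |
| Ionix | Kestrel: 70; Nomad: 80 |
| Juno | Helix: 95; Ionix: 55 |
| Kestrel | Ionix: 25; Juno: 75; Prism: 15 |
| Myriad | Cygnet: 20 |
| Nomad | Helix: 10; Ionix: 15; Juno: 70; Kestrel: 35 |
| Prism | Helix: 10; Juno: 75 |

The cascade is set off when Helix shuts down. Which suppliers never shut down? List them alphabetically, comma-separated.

Cygnet, Ionix, Kestrel, Myriad, Prism

Round 1 — Helix shuts down (initial).
  Juno: +40 → 40 < 70
  Nomad: +95 → 95 ≥ 50
Round 2 — Nomad shuts down.
  Ionix: +15 → 15 < 100
  Juno: +70 → 110 ≥ 70
  Kestrel: +35 → 35 < 40
Round 3 — Juno shuts down.
  Ionix: +55 → 70 < 100
No further shutdowns.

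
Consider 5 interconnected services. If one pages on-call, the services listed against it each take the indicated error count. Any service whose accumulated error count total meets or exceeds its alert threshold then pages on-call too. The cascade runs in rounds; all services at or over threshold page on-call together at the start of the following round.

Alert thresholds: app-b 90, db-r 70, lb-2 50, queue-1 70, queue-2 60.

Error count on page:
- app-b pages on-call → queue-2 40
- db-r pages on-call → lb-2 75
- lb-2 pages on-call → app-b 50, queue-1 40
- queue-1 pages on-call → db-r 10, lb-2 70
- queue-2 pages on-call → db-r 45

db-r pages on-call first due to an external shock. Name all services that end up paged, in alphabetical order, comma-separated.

db-r, lb-2

Round 1 — db-r pages on-call (initial).
  lb-2: +75 → 75 ≥ 50
Round 2 — lb-2 pages on-call.
  app-b: +50 → 50 < 90
  queue-1: +40 → 40 < 70
No further pages.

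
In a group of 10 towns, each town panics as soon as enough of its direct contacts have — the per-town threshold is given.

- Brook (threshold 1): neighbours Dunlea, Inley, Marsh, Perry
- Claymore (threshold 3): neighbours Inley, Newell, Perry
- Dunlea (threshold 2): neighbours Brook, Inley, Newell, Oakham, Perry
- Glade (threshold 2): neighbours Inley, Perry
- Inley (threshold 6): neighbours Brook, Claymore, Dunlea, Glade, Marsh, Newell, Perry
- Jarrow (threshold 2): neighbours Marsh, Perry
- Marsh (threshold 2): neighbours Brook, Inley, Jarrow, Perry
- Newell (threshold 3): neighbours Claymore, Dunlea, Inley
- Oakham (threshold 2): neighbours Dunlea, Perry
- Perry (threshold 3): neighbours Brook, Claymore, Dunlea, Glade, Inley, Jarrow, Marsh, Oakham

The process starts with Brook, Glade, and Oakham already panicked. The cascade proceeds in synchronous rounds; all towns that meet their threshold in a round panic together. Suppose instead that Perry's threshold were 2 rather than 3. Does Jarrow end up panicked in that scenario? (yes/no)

yes

With Perry's threshold at 2:
Round 1 — Brook, Glade, Oakham panic (initial).
Round 2 — checking thresholds:
  Dunlea: 2 of 5 neighbours ≥ 2, panics.
  Inley: 2 of 7 neighbours < 6, holds.
  Marsh: 1 of 4 neighbours < 2, holds.
  Perry: 3 of 8 neighbours ≥ 2, panics.
Round 3 — checking thresholds:
  Claymore: 1 of 3 neighbours < 3, holds.
  Inley: 4 of 7 neighbours < 6, holds.
  Jarrow: 1 of 2 neighbours < 2, holds.
  Marsh: 2 of 4 neighbours ≥ 2, panics.
  Newell: 1 of 3 neighbours < 3, holds.
Round 4 — checking thresholds:
  Claymore: 1 of 3 neighbours < 3, holds.
  Inley: 5 of 7 neighbours < 6, holds.
  Jarrow: 2 of 2 neighbours ≥ 2, panics.
  Newell: 1 of 3 neighbours < 3, holds.
Round 5 — no new panics; cascade stops.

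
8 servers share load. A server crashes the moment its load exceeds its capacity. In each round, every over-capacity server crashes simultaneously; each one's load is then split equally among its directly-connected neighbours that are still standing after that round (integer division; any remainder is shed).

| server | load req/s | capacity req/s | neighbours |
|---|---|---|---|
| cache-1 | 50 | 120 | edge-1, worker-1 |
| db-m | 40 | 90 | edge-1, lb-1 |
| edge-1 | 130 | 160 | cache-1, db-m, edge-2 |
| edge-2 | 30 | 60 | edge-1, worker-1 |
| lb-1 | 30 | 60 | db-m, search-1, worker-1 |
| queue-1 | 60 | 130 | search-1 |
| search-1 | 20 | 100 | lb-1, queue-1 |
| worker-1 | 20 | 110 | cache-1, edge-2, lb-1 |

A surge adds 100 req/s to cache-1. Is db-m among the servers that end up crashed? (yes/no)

Round 1 — cache-1 at 150 > 120. cache-1 crashes.
  cache-1 sheds 150 req/s to edge-1, worker-1: 75 each.
    edge-1: 130+75 = 205 > 160
    worker-1: 20+75 = 95 ≤ 110
Round 2 — edge-1 crashes.
  edge-1 sheds 205 req/s to db-m, edge-2: 102 each (1 lost).
    db-m: 40+102 = 142 > 90
    edge-2: 30+102 = 132 > 60
Round 3 — db-m, edge-2 crash.
  db-m sheds 142 req/s to lb-1: 142 each.
    lb-1: 30+142 = 172 > 60
  edge-2 sheds 132 req/s to worker-1: 132 each.
    worker-1: 95+132 = 227 > 110
Round 4 — lb-1, worker-1 crash.
  lb-1 sheds 172 req/s to search-1: 172 each.
    search-1: 20+172 = 192 > 100
  worker-1 sheds 227 req/s: no online neighbours, lost.
Round 5 — search-1 crashes.
  search-1 sheds 192 req/s to queue-1: 192 each.
    queue-1: 60+192 = 252 > 130
Round 6 — queue-1 crashes.
  queue-1 sheds 252 req/s: no online neighbours, lost.
No further crashes.

yes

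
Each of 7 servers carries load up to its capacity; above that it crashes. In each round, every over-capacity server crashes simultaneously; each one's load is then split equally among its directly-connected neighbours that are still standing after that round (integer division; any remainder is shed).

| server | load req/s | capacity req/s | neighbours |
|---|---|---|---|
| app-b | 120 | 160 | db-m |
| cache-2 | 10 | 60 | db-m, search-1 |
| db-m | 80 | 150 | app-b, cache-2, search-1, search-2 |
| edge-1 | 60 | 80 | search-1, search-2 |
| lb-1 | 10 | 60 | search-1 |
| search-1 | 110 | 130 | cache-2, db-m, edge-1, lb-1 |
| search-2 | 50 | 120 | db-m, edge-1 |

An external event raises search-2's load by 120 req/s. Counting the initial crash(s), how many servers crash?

Round 1 — search-2 at 170 > 120. search-2 crashes.
  search-2 sheds 170 req/s to db-m, edge-1: 85 each.
    db-m: 80+85 = 165 > 150
    edge-1: 60+85 = 145 > 80
Round 2 — db-m, edge-1 crash.
  db-m sheds 165 req/s to app-b, cache-2, search-1: 55 each.
    app-b: 120+55 = 175 > 160
    cache-2: 10+55 = 65 > 60
    search-1: 110+55 = 165 > 130
  edge-1 sheds 145 req/s to search-1: 145 each.
    search-1: 165+145 = 310 > 130
Round 3 — app-b, cache-2, search-1 crash.
  app-b sheds 175 req/s: no online neighbours, lost.
  cache-2 sheds 65 req/s: no online neighbours, lost.
  search-1 sheds 310 req/s to lb-1: 310 each.
    lb-1: 10+310 = 320 > 60
Round 4 — lb-1 crashes.
  lb-1 sheds 320 req/s: no online neighbours, lost.
No further crashes.

7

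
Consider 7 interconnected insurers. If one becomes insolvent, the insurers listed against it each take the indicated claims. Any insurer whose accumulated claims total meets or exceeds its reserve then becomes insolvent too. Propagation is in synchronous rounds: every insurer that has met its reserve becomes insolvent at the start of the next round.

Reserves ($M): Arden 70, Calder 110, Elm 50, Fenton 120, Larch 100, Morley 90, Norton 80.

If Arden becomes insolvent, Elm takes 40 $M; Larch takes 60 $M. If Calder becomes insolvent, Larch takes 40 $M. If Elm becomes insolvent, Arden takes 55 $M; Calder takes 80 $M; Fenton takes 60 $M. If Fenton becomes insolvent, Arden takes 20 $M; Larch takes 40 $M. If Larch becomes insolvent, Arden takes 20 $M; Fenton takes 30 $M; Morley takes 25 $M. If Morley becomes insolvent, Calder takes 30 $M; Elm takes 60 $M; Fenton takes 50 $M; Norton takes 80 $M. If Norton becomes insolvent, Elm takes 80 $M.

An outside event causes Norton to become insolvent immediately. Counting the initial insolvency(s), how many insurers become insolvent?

2

Round 1 — Norton becomes insolvent (initial).
  Elm: +80 → 80 ≥ 50
Round 2 — Elm becomes insolvent.
  Arden: +55 → 55 < 70
  Calder: +80 → 80 < 110
  Fenton: +60 → 60 < 120
No further insolvencies.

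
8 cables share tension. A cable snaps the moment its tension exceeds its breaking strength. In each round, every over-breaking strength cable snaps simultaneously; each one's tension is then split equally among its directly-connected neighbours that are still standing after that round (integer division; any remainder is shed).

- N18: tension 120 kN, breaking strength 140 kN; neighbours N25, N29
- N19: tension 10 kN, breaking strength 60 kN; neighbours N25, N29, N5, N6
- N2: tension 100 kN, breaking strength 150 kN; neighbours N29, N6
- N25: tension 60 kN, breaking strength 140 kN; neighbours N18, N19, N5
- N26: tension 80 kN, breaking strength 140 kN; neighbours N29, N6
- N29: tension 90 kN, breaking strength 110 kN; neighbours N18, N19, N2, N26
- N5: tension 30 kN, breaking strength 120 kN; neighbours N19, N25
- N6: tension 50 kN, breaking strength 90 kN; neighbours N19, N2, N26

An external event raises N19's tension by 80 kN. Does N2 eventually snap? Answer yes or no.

Round 1 — N19 at 90 > 60. N19 snaps.
  N19 sheds 90 kN to N25, N29, N5, N6: 22 each (2 lost).
    N25: 60+22 = 82 ≤ 140
    N29: 90+22 = 112 > 110
    N5: 30+22 = 52 ≤ 120
    N6: 50+22 = 72 ≤ 90
Round 2 — N29 snaps.
  N29 sheds 112 kN to N18, N2, N26: 37 each (1 lost).
    N18: 120+37 = 157 > 140
    N2: 100+37 = 137 ≤ 150
    N26: 80+37 = 117 ≤ 140
Round 3 — N18 snaps.
  N18 sheds 157 kN to N25: 157 each.
    N25: 82+157 = 239 > 140
Round 4 — N25 snaps.
  N25 sheds 239 kN to N5: 239 each.
    N5: 52+239 = 291 > 120
Round 5 — N5 snaps.
  N5 sheds 291 kN: no online neighbours, lost.
No further breaks.

no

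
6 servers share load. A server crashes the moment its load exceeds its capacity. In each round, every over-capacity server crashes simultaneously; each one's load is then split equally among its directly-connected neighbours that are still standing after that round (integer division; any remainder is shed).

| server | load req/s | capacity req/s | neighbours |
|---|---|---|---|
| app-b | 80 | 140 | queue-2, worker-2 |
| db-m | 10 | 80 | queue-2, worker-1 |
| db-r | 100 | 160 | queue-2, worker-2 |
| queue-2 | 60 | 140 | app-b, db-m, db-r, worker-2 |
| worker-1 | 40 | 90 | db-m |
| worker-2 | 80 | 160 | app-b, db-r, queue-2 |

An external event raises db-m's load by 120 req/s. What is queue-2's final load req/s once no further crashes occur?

Round 1 — db-m at 130 > 80. db-m crashes.
  db-m sheds 130 req/s to queue-2, worker-1: 65 each.
    queue-2: 60+65 = 125 ≤ 140
    worker-1: 40+65 = 105 > 90
Round 2 — worker-1 crashes.
  worker-1 sheds 105 req/s: no online neighbours, lost.
No further crashes.

125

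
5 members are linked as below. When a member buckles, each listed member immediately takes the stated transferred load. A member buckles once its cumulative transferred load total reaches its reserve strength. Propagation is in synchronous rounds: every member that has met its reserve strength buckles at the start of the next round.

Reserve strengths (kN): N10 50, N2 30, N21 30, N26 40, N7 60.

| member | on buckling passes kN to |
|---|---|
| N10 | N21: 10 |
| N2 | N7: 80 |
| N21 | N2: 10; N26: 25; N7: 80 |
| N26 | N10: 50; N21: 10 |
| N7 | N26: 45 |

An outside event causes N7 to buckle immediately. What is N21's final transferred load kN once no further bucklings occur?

20

Round 1 — N7 buckles (initial).
  N26: +45 → 45 ≥ 40
Round 2 — N26 buckles.
  N10: +50 → 50 ≥ 50
  N21: +10 → 10 < 30
Round 3 — N10 buckles.
  N21: +10 → 20 < 30
No further bucklings.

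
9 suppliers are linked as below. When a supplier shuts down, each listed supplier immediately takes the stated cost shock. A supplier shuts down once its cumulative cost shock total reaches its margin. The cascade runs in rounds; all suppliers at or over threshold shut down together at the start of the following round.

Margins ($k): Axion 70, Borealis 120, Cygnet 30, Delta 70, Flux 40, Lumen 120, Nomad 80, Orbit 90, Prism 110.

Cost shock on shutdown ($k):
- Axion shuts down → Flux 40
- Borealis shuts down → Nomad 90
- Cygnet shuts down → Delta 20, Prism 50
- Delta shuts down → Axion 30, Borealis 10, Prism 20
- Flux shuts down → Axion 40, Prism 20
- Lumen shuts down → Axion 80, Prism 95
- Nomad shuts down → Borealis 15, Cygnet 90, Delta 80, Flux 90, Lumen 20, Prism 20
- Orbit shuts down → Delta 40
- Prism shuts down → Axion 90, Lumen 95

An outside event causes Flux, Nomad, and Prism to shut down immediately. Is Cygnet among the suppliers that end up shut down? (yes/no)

yes

Round 1 — Flux, Nomad, Prism shut down (initial).
  Axion: +40+90 → 130 ≥ 70
  Borealis: +15 → 15 < 120
  Cygnet: +90 → 90 ≥ 30
  Delta: +80 → 80 ≥ 70
  Lumen: +20+95 → 115 < 120
Round 2 — Axion, Cygnet, Delta shut down.
  Borealis: +10 → 25 < 120
No further shutdowns.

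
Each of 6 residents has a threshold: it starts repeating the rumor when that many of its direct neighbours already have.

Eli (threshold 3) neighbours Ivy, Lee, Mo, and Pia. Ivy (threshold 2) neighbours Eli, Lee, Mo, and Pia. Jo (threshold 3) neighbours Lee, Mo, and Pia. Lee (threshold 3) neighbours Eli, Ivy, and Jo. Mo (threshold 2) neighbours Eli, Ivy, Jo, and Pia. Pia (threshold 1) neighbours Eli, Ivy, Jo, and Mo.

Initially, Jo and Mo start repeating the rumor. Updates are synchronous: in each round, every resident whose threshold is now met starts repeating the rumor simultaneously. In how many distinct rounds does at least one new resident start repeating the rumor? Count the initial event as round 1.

5

Round 1 — Jo, Mo start repeating the rumor (initial).
Round 2 — checking thresholds:
  Eli: 1 of 4 neighbours < 3, not yet.
  Ivy: 1 of 4 neighbours < 2, not yet.
  Lee: 1 of 3 neighbours < 3, not yet.
  Pia: 2 of 4 neighbours ≥ 1, starts repeating the rumor.
Round 3 — checking thresholds:
  Eli: 2 of 4 neighbours < 3, not yet.
  Ivy: 2 of 4 neighbours ≥ 2, starts repeating the rumor.
  Lee: 1 of 3 neighbours < 3, not yet.
Round 4 — checking thresholds:
  Eli: 3 of 4 neighbours ≥ 3, starts repeating the rumor.
  Lee: 2 of 3 neighbours < 3, not yet.
Round 5 — checking thresholds:
  Lee: 3 of 3 neighbours ≥ 3, starts repeating the rumor.
Round 6 — no new spreads; cascade stops.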